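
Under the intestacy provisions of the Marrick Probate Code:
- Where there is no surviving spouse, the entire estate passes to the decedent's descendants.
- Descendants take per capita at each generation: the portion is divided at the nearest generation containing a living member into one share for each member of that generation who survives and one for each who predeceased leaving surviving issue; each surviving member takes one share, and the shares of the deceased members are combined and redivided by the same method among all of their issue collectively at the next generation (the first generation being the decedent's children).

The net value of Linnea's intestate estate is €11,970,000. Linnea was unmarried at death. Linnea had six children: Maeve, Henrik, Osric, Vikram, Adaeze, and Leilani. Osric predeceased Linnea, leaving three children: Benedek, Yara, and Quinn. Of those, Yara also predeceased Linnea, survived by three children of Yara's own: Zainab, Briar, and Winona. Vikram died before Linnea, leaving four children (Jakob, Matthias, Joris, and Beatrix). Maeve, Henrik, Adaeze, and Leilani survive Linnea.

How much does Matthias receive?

Matthias receives €570,000.

The entire €11,970,000 passes to the descendants.
That amount (€11,970,000) is divided at the children's generation into 6 shares of €1,995,000. Maeve, Henrik, Adaeze, and Leilani each take €1,995,000. The 2 shares of the deceased (Osric and Vikram) are combined into a pool of €3,990,000.
That pool (€3,990,000) is divided at the grandchildren's generation into 7 shares of €570,000. Benedek, Quinn, Jakob, Matthias, Joris, and Beatrix each take €570,000. The remaining share for the deceased Yara (€570,000) is carried to the next generation.
That pool (€570,000) is divided at the great-grandchildren's generation equally among Zainab, Briar, and Winona: €190,000 each.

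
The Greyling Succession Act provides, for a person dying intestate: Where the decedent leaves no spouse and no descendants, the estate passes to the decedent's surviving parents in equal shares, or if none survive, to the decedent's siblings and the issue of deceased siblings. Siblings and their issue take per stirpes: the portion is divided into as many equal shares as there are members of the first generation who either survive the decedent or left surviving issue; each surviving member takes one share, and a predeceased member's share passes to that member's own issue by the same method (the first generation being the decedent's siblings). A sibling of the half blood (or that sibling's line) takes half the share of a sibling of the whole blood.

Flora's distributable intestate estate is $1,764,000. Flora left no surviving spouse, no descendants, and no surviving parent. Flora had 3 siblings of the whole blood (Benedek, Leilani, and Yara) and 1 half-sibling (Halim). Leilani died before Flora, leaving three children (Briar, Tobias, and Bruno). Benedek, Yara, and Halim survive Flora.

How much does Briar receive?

Briar receives $168,000.

The entire $1,764,000 passes to the siblings and their issue.
Counting each half-blood sibling's line as half a unit, there are 7/2 units in $1,764,000, so one unit is $504,000. Whole-blood lines (Benedek, Leilani, and Yara) take $504,000 each; half-blood lines (Halim) take $252,000 each.
Leilani's share ($504,000) is divided into 3 shares of $168,000: Briar, Tobias, and Bruno each take $168,000.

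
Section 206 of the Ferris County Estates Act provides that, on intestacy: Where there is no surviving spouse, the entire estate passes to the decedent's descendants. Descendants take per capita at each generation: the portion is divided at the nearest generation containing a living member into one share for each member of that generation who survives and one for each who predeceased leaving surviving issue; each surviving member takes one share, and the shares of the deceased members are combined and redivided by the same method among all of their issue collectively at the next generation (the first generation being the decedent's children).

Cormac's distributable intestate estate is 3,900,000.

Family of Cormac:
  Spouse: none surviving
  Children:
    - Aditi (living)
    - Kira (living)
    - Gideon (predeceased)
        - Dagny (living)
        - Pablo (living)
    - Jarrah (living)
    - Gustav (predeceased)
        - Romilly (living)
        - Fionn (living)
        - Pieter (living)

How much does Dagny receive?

Dagny receives 312,000.

The entire 3,900,000 passes to the descendants.
That amount (3,900,000) is divided at the children's generation into 5 shares of 780,000. Aditi, Kira, and Jarrah each take 780,000. The 2 shares of the deceased (Gideon and Gustav) are combined into a pool of 1,560,000.
That pool (1,560,000) is divided at the grandchildren's generation equally among Dagny, Pablo, Romilly, Fionn, and Pieter: 312,000 each.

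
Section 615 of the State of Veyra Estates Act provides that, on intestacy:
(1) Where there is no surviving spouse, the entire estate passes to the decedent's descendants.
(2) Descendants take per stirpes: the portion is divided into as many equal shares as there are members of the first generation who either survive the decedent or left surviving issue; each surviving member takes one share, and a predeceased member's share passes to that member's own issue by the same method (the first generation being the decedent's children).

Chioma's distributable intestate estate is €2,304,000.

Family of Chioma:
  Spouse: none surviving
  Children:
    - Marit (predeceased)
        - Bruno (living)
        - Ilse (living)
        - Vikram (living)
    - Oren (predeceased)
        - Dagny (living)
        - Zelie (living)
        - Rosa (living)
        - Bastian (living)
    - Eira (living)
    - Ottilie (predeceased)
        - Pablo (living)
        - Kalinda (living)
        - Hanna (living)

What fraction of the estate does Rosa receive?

Rosa receives 1/16 of the estate.

The entire €2,304,000 passes to the descendants.
That amount (€2,304,000) is divided into 4 shares of €576,000: Eira takes €576,000; Marit's €576,000 share passes to Marit's issue; Oren's €576,000 share passes to Oren's issue; Ottilie's €576,000 share passes to Ottilie's issue.
Marit's share (€576,000) is divided into 3 shares of €192,000: Bruno, Ilse, and Vikram each take €192,000.
Oren's share (€576,000) is divided into 4 shares of €144,000: Dagny, Zelie, Rosa, and Bastian each take €144,000.
Ottilie's share (€576,000) is divided into 3 shares of €192,000: Pablo, Kalinda, and Hanna each take €192,000.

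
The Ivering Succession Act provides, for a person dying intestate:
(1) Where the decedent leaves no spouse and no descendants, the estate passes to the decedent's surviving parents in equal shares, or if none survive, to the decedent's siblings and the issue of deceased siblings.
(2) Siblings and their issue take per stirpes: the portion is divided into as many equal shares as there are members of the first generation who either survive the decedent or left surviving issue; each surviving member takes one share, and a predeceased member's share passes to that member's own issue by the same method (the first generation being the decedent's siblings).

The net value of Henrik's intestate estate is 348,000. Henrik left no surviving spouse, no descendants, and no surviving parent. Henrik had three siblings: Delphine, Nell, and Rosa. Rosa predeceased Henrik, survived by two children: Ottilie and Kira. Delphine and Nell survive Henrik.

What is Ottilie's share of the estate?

The entire 348,000 passes to the siblings and their issue.
That amount (348,000) is divided into 3 shares of 116,000: Delphine and Nell each take 116,000; Rosa's 116,000 share passes to Rosa's issue.
Rosa's share (116,000) is divided into 2 shares of 58,000: Ottilie and Kira each take 58,000.

Ottilie receives 58,000.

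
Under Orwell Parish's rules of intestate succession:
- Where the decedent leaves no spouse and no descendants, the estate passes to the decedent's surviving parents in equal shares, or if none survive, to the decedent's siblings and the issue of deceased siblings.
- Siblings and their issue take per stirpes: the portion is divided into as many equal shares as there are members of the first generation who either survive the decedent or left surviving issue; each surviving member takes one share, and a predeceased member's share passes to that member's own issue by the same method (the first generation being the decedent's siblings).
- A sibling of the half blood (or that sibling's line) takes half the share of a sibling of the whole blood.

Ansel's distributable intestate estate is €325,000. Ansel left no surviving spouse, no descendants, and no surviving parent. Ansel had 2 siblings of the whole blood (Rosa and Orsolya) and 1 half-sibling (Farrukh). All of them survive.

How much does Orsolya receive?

The entire €325,000 passes to the siblings and their issue.
Counting each half-blood sibling's line as half a unit, there are 5/2 units in €325,000, so one unit is €130,000. Whole-blood lines (Rosa and Orsolya) take €130,000 each; half-blood lines (Farrukh) take €65,000 each.

Orsolya receives €130,000.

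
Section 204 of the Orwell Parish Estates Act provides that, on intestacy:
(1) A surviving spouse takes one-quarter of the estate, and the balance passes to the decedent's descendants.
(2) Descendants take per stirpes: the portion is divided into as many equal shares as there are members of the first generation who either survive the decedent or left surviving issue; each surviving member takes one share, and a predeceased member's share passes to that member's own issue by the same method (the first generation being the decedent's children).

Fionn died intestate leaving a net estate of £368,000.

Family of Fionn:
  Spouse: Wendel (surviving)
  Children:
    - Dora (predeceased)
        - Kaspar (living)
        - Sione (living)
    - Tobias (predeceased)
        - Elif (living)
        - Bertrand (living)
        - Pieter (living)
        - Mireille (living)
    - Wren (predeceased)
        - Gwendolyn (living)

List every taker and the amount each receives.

Wendel: £92,000; Kaspar: £46,000; Sione: £46,000; Elif: £23,000; Bertrand: £23,000; Pieter: £23,000; Mireille: £23,000; Gwendolyn: £92,000

Wendel takes one-quarter of £368,000 = £92,000. The remaining £276,000 passes to the descendants.
The descendants' portion (£276,000) is divided into 3 shares of £92,000: Dora's £92,000 share passes to Dora's issue; Tobias's £92,000 share passes to Tobias's issue; Wren's £92,000 share passes to Wren's issue.
Dora's share (£92,000) is divided into 2 shares of £46,000: Kaspar and Sione each take £46,000.
Tobias's share (£92,000) is divided into 4 shares of £23,000: Elif, Bertrand, Pieter, and Mireille each take £23,000.
Wren's share (£92,000) passes entirely to Gwendolyn.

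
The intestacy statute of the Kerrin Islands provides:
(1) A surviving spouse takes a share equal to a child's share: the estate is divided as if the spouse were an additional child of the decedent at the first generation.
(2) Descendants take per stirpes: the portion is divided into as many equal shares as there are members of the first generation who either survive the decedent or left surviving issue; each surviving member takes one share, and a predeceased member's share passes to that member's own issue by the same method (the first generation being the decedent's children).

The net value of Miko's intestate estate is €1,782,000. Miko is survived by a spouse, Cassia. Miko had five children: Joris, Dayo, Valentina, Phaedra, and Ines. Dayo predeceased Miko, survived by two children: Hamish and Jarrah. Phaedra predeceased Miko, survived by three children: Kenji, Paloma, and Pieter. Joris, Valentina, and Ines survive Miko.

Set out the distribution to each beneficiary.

Cassia: €297,000; Joris: €297,000; Hamish: €148,500; Jarrah: €148,500; Valentina: €297,000; Kenji: €99,000; Paloma: €99,000; Pieter: €99,000; Ines: €297,000

The spouse counts as an additional share at the children's level, so there are 6 primary shares of €297,000. Cassia takes one such share (€297,000).
The children's combined portion (€1,485,000) is divided into 5 shares of €297,000: Joris, Valentina, and Ines each take €297,000; Dayo's €297,000 share passes to Dayo's issue; Phaedra's €297,000 share passes to Phaedra's issue.
Dayo's share (€297,000) is divided into 2 shares of €148,500: Hamish and Jarrah each take €148,500.
Phaedra's share (€297,000) is divided into 3 shares of €99,000: Kenji, Paloma, and Pieter each take €99,000.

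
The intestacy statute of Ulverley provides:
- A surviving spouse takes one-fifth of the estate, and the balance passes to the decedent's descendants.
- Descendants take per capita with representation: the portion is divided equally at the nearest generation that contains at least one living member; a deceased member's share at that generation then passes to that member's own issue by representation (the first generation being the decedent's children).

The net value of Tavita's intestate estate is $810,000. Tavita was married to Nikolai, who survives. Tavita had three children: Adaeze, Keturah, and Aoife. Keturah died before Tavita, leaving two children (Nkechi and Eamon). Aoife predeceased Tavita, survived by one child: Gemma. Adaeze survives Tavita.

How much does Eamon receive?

Nikolai takes one-fifth of $810,000 = $162,000. The remaining $648,000 passes to the descendants.
The descendants' portion ($648,000) is divided into 3 shares of $216,000: Adaeze takes $216,000; Keturah's $216,000 share passes to Keturah's issue; Aoife's $216,000 share passes to Aoife's issue.
Keturah's share ($216,000) is divided into 2 shares of $108,000: Nkechi and Eamon each take $108,000.
Aoife's share ($216,000) passes entirely to Gemma.

Eamon receives $108,000.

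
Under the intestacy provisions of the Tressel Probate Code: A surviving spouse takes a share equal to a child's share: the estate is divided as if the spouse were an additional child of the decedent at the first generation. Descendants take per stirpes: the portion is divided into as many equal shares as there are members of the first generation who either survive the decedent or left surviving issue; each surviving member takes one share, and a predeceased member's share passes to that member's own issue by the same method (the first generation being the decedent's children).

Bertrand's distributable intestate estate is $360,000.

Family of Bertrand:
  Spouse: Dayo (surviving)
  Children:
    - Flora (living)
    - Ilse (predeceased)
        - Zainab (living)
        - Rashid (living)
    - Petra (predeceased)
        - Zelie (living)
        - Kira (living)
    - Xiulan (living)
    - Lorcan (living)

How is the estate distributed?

Dayo: $60,000; Flora: $60,000; Zainab: $30,000; Rashid: $30,000; Zelie: $30,000; Kira: $30,000; Xiulan: $60,000; Lorcan: $60,000

The spouse counts as an additional share at the children's level, so there are 6 primary shares of $60,000. Dayo takes one such share ($60,000).
The children's combined portion ($300,000) is divided into 5 shares of $60,000: Flora, Xiulan, and Lorcan each take $60,000; Ilse's $60,000 share passes to Ilse's issue; Petra's $60,000 share passes to Petra's issue.
Ilse's share ($60,000) is divided into 2 shares of $30,000: Zainab and Rashid each take $30,000.
Petra's share ($60,000) is divided into 2 shares of $30,000: Zelie and Kira each take $30,000.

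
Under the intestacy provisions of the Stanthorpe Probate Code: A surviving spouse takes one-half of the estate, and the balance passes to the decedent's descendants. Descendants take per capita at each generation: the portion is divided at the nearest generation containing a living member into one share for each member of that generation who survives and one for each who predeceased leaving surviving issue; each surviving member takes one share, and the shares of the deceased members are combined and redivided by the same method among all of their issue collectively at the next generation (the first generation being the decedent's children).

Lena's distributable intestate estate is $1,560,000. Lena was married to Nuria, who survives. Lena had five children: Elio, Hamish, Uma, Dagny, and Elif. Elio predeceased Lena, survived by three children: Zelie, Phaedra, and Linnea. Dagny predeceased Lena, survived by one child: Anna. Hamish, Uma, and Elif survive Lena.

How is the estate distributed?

Nuria takes one-half of $1,560,000 = $780,000. The remaining $780,000 passes to the descendants.
The descendants' portion ($780,000) is divided at the children's generation into 5 shares of $156,000. Hamish, Uma, and Elif each take $156,000. The 2 shares of the deceased (Elio and Dagny) are combined into a pool of $312,000.
That pool ($312,000) is divided at the grandchildren's generation equally among Zelie, Phaedra, Linnea, and Anna: $78,000 each.

Nuria: $780,000; Zelie: $78,000; Phaedra: $78,000; Linnea: $78,000; Hamish: $156,000; Uma: $156,000; Anna: $78,000; Elif: $156,000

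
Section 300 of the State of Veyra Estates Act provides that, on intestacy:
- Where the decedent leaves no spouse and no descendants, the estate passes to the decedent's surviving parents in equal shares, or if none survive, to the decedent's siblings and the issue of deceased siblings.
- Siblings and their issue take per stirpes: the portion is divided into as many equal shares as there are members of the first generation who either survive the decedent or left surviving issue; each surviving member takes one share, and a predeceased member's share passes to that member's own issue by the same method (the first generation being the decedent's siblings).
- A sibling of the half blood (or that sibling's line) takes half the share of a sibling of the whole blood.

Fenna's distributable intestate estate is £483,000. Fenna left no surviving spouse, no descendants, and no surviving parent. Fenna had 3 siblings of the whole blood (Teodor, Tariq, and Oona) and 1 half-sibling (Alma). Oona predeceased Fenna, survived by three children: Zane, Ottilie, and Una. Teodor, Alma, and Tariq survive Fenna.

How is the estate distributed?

The entire £483,000 passes to the siblings and their issue.
Counting each half-blood sibling's line as half a unit, there are 7/2 units in £483,000, so one unit is £138,000. Whole-blood lines (Teodor, Tariq, and Oona) take £138,000 each; half-blood lines (Alma) take £69,000 each.
Oona's share (£138,000) is divided into 3 shares of £46,000: Zane, Ottilie, and Una each take £46,000.

Teodor: £138,000; Alma: £69,000; Tariq: £138,000; Zane: £46,000; Ottilie: £46,000; Una: £46,000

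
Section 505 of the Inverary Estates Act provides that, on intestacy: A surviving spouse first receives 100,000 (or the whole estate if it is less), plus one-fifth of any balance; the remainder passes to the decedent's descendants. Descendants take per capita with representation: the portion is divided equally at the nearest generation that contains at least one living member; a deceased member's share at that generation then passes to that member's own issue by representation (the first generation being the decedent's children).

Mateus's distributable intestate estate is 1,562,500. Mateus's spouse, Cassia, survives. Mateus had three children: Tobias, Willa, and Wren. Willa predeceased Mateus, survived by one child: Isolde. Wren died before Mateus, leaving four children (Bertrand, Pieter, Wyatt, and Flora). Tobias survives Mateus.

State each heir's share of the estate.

Cassia: 392,500; Tobias: 390,000; Isolde: 390,000; Bertrand: 97,500; Pieter: 97,500; Wyatt: 97,500; Flora: 97,500

Cassia first takes 100,000, leaving a balance of 1,462,500. Cassia then takes one-fifth of the balance (292,500), for a total of 392,500. The remaining 1,170,000 passes to the descendants.
The descendants' portion (1,170,000) is divided into 3 shares of 390,000: Tobias takes 390,000; Willa's 390,000 share passes to Willa's issue; Wren's 390,000 share passes to Wren's issue.
Willa's share (390,000) passes entirely to Isolde.
Wren's share (390,000) is divided into 4 shares of 97,500: Bertrand, Pieter, Wyatt, and Flora each take 97,500.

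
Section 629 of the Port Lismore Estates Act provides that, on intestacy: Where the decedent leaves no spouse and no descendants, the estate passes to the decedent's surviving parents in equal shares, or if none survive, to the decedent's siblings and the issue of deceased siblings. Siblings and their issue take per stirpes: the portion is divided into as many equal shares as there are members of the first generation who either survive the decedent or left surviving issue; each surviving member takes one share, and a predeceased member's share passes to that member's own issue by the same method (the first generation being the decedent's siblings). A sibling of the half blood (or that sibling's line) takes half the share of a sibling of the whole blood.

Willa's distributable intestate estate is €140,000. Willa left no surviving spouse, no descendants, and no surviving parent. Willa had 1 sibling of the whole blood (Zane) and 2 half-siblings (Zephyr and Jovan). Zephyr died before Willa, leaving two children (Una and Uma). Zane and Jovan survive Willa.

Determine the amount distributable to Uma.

The entire €140,000 passes to the siblings and their issue.
Counting each half-blood sibling's line as half a unit, there are 2 units in €140,000, so one unit is €70,000. Whole-blood lines (Zane) take €70,000 each; half-blood lines (Zephyr and Jovan) take €35,000 each.
Zephyr's share (€35,000) is divided into 2 shares of €17,500: Una and Uma each take €17,500.

Uma receives €17,500.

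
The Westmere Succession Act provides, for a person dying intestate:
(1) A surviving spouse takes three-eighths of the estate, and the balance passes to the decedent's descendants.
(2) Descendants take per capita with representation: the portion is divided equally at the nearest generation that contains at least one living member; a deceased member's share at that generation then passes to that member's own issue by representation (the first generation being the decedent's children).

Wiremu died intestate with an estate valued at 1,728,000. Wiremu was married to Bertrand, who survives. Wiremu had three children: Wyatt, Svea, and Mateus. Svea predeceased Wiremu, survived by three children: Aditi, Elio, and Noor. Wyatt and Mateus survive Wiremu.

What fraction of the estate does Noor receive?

Bertrand takes three-eighths of 1,728,000 = 648,000. The remaining 1,080,000 passes to the descendants.
The descendants' portion (1,080,000) is divided into 3 shares of 360,000: Wyatt and Mateus each take 360,000; Svea's 360,000 share passes to Svea's issue.
Svea's share (360,000) is divided into 3 shares of 120,000: Aditi, Elio, and Noor each take 120,000.

Noor receives 5/72 of the estate.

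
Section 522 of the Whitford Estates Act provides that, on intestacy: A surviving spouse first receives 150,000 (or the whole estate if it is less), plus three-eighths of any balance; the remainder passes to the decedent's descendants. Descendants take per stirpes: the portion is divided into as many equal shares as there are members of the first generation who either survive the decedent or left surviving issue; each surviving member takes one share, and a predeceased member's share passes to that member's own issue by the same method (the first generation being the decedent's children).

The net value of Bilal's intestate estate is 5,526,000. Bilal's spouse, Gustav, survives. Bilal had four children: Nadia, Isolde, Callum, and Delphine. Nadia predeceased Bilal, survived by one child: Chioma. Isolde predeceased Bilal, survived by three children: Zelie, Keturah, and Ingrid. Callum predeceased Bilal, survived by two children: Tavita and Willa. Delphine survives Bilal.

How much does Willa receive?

Willa receives 420,000.

Gustav first takes 150,000, leaving a balance of 5,376,000. Gustav then takes three-eighths of the balance (2,016,000), for a total of 2,166,000. The remaining 3,360,000 passes to the descendants.
The descendants' portion (3,360,000) is divided into 4 shares of 840,000: Delphine takes 840,000; Nadia's 840,000 share passes to Nadia's issue; Isolde's 840,000 share passes to Isolde's issue; Callum's 840,000 share passes to Callum's issue.
Nadia's share (840,000) passes entirely to Chioma.
Isolde's share (840,000) is divided into 3 shares of 280,000: Zelie, Keturah, and Ingrid each take 280,000.
Callum's share (840,000) is divided into 2 shares of 420,000: Tavita and Willa each take 420,000.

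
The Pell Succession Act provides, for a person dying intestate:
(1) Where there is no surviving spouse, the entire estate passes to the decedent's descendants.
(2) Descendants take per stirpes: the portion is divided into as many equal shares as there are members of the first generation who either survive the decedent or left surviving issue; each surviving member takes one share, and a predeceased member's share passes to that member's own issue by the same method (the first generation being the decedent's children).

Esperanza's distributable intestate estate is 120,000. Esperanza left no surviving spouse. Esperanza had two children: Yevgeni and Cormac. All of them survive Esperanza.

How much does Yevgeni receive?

Yevgeni receives 60,000.

The entire 120,000 passes to the descendants.
That amount (120,000) is divided into 2 shares of 60,000: Yevgeni and Cormac each take 60,000.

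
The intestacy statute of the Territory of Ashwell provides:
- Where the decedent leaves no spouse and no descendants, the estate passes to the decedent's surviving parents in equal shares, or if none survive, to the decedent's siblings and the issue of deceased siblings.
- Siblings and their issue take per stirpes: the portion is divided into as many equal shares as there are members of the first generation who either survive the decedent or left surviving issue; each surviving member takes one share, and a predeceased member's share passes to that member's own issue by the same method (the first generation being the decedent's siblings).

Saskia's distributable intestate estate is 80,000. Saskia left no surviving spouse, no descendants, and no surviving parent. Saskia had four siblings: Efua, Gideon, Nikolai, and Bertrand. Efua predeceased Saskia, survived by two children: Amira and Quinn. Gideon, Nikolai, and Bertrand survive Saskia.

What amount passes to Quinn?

Quinn receives 10,000.

The entire 80,000 passes to the siblings and their issue.
That amount (80,000) is divided into 4 shares of 20,000: Gideon, Nikolai, and Bertrand each take 20,000; Efua's 20,000 share passes to Efua's issue.
Efua's share (20,000) is divided into 2 shares of 10,000: Amira and Quinn each take 10,000.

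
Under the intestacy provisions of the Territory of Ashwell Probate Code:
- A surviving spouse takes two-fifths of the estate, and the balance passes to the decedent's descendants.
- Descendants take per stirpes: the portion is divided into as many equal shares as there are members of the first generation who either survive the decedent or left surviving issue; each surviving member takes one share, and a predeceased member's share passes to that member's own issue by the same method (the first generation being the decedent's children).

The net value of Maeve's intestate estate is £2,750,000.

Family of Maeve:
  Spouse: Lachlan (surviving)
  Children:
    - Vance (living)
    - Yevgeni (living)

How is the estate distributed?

Lachlan: £1,100,000; Vance: £825,000; Yevgeni: £825,000

Lachlan takes two-fifths of £2,750,000 = £1,100,000. The remaining £1,650,000 passes to the descendants.
The descendants' portion (£1,650,000) is divided into 2 shares of £825,000: Vance and Yevgeni each take £825,000.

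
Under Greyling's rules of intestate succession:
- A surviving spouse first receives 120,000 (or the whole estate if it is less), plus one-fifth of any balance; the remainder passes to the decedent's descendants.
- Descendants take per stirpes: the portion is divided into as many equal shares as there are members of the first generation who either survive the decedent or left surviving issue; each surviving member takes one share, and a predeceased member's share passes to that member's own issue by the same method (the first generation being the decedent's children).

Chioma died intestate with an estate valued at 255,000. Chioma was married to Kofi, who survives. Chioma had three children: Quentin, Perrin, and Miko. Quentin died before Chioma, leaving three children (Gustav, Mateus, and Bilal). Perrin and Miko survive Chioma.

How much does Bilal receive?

Kofi first takes 120,000, leaving a balance of 135,000. Kofi then takes one-fifth of the balance (27,000), for a total of 147,000. The remaining 108,000 passes to the descendants.
The descendants' portion (108,000) is divided into 3 shares of 36,000: Perrin and Miko each take 36,000; Quentin's 36,000 share passes to Quentin's issue.
Quentin's share (36,000) is divided into 3 shares of 12,000: Gustav, Mateus, and Bilal each take 12,000.

Bilal receives 12,000.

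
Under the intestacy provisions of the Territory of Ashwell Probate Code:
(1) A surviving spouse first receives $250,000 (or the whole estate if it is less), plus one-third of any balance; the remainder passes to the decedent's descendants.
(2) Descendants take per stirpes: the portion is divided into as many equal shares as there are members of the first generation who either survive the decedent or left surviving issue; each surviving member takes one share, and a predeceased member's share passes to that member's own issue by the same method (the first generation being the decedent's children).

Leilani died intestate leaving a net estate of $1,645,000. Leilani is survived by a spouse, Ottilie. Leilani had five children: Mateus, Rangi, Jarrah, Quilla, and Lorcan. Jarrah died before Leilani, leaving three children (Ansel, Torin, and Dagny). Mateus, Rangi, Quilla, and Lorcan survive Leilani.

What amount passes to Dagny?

Dagny receives $62,000.

Ottilie first takes $250,000, leaving a balance of $1,395,000. Ottilie then takes one-third of the balance ($465,000), for a total of $715,000. The remaining $930,000 passes to the descendants.
The descendants' portion ($930,000) is divided into 5 shares of $186,000: Mateus, Rangi, Quilla, and Lorcan each take $186,000; Jarrah's $186,000 share passes to Jarrah's issue.
Jarrah's share ($186,000) is divided into 3 shares of $62,000: Ansel, Torin, and Dagny each take $62,000.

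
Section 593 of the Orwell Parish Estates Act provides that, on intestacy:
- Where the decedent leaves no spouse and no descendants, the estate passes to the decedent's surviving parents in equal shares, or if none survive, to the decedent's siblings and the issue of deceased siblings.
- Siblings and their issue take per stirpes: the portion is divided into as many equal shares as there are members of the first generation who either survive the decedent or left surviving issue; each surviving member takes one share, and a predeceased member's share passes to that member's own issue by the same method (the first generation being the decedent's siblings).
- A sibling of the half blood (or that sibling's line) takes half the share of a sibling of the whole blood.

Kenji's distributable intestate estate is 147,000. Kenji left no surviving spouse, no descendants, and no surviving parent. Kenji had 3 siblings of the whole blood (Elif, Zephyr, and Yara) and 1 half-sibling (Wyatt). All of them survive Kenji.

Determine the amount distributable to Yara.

Yara receives 42,000.

The entire 147,000 passes to the siblings and their issue.
Counting each half-blood sibling's line as half a unit, there are 7/2 units in 147,000, so one unit is 42,000. Whole-blood lines (Elif, Zephyr, and Yara) take 42,000 each; half-blood lines (Wyatt) take 21,000 each.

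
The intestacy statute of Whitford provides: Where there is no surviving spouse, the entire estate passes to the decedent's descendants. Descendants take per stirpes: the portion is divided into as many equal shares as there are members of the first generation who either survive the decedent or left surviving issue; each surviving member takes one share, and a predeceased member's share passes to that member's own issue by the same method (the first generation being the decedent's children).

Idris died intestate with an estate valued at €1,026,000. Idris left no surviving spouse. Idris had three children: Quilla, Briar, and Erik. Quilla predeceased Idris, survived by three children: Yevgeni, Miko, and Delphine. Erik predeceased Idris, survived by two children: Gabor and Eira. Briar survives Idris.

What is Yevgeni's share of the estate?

Yevgeni receives €114,000.

The entire €1,026,000 passes to the descendants.
That amount (€1,026,000) is divided into 3 shares of €342,000: Briar takes €342,000; Quilla's €342,000 share passes to Quilla's issue; Erik's €342,000 share passes to Erik's issue.
Quilla's share (€342,000) is divided into 3 shares of €114,000: Yevgeni, Miko, and Delphine each take €114,000.
Erik's share (€342,000) is divided into 2 shares of €171,000: Gabor and Eira each take €171,000.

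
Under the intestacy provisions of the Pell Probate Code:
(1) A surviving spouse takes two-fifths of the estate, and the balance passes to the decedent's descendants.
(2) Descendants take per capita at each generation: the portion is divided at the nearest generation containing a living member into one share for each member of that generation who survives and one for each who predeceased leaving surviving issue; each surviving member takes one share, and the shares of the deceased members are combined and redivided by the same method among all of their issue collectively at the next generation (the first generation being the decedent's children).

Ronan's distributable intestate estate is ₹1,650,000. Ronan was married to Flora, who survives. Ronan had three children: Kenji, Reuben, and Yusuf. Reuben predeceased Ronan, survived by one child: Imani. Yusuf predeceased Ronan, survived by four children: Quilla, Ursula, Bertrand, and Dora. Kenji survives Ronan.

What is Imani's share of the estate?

Imani receives ₹132,000.

Flora takes two-fifths of ₹1,650,000 = ₹660,000. The remaining ₹990,000 passes to the descendants.
The descendants' portion (₹990,000) is divided at the children's generation into 3 shares of ₹330,000. Kenji takes ₹330,000. The 2 shares of the deceased (Reuben and Yusuf) are combined into a pool of ₹660,000.
That pool (₹660,000) is divided at the grandchildren's generation equally among Imani, Quilla, Ursula, Bertrand, and Dora: ₹132,000 each.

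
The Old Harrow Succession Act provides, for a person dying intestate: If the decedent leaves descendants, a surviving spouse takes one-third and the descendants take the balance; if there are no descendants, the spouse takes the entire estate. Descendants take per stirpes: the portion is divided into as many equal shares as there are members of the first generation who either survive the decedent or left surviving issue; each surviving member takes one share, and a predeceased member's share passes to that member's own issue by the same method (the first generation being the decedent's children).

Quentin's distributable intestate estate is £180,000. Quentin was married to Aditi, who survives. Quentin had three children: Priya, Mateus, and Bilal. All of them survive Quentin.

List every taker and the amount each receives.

Aditi: £60,000; Priya: £40,000; Mateus: £40,000; Bilal: £40,000

Aditi takes one-third of £180,000 = £60,000. The remaining £120,000 passes to the descendants.
The descendants' portion (£120,000) is divided into 3 shares of £40,000: Priya, Mateus, and Bilal each take £40,000.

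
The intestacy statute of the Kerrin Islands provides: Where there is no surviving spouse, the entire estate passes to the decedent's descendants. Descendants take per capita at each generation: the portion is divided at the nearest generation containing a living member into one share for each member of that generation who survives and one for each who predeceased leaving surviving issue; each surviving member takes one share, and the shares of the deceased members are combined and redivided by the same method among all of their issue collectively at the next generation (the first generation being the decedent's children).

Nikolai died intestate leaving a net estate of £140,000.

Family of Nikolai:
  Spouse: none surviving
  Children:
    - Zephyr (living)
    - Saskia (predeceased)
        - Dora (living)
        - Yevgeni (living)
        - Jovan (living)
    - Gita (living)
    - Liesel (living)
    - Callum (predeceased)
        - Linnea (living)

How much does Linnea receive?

Linnea receives £14,000.

The entire £140,000 passes to the descendants.
That amount (£140,000) is divided at the children's generation into 5 shares of £28,000. Zephyr, Gita, and Liesel each take £28,000. The 2 shares of the deceased (Saskia and Callum) are combined into a pool of £56,000.
That pool (£56,000) is divided at the grandchildren's generation equally among Dora, Yevgeni, Jovan, and Linnea: £14,000 each.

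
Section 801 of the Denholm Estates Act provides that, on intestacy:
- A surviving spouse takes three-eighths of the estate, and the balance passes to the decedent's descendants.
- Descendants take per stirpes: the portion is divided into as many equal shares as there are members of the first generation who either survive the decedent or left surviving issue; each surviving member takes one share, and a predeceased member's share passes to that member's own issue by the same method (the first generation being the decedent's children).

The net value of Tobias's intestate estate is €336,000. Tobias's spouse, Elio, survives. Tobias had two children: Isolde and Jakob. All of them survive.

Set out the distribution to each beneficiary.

Elio: €126,000; Isolde: €105,000; Jakob: €105,000

Elio takes three-eighths of €336,000 = €126,000. The remaining €210,000 passes to the descendants.
The descendants' portion (€210,000) is divided into 2 shares of €105,000: Isolde and Jakob each take €105,000.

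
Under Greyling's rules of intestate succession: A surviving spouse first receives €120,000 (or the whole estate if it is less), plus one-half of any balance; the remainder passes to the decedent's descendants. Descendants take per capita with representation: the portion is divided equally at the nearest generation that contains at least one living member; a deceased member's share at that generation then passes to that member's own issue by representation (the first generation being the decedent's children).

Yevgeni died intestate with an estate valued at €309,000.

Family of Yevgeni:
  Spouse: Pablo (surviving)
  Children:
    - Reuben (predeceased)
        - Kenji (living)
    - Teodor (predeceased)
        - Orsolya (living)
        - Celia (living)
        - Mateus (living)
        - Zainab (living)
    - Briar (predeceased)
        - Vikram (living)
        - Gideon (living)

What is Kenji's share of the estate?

Pablo first takes €120,000, leaving a balance of €189,000. Pablo then takes one-half of the balance (€94,500), for a total of €214,500. The remaining €94,500 passes to the descendants.
No child survives, so the initial division is made at the grandchildren's generation.
The descendants' portion (€94,500) is divided into 7 shares of €13,500: Kenji, Orsolya, Celia, Mateus, Zainab, Vikram, and Gideon each take €13,500.

Kenji receives €13,500.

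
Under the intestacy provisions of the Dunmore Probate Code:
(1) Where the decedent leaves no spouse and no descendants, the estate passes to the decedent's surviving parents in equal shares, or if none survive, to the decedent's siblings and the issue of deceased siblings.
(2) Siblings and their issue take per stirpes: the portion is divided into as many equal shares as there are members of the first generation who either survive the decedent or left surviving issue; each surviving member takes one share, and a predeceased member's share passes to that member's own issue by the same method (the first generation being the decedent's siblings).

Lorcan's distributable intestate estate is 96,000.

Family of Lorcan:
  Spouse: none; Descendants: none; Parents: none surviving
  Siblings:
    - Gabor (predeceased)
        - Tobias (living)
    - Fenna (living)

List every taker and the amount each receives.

The entire 96,000 passes to the siblings and their issue.
That amount (96,000) is divided into 2 shares of 48,000: Fenna takes 48,000; Gabor's 48,000 share passes to Gabor's issue.
Gabor's share (48,000) passes entirely to Tobias.

Tobias: 48,000; Fenna: 48,000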